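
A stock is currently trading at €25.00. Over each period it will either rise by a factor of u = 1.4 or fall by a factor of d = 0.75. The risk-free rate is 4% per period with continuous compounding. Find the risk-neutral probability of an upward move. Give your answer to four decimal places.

Risk-neutral probability p = (e^0.04 − 0.75)/(1.4 − 0.75) = 0.2908/0.6500 = 0.4474

p = 0.4474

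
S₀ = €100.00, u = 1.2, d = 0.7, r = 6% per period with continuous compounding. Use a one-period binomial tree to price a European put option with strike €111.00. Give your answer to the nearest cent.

€10.67

Risk-neutral probability p = (e^0.06 − 0.7)/(1.2 − 0.7) = 0.3618/0.5000 = 0.7237
Terminal stock prices: S_u = 120, S_d = 70
Terminal payoffs (K − S): max(-9, 0) = 0, max(41, 0) = 41
Node 0 (S = 100): V_0 = e^(−0.06)·[0.7237·0.0000 + 0.2763·41.0000] = 10.6696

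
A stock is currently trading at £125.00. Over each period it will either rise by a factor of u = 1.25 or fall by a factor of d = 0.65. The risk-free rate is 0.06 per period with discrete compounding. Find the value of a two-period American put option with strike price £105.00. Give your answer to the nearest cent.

Risk-neutral probability p = (1 + 0.06 − 0.65)/(1.25 − 0.65) = 0.4100/0.6000 = 0.6833
Terminal stock prices: S_uu = 195.3, S_ud = 101.6, S_dd = 52.81
Terminal payoffs (K − S): max(-90.31, 0) = 0, max(3.438, 0) = 3.438, max(52.19, 0) = 52.19
Node u (S = 156.2): continuation = 1/1.06·[0.6833·0.0000 + 0.3167·3.4375] = 1.0269; exercise value = 0.0000 ≤ continuation, so V_u = 1.0269
Node d (S = 81.25): continuation = 1/1.06·[0.6833·3.4375 + 0.3167·52.1875] = 17.8066; exercise value = 23.7500 > continuation, so V_d = 23.7500 (exercise)
Node 0 (S = 125): continuation = 1/1.06·[0.6833·1.0269 + 0.3167·23.7500] = 7.7571; exercise value = 0.0000 ≤ continuation, so V_0 = 7.7571

£7.76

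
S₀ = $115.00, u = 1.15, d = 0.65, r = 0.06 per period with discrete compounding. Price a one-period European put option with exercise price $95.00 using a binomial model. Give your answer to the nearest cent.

Risk-neutral probability p = (1 + 0.06 − 0.65)/(1.15 − 0.65) = 0.4100/0.5000 = 0.8200
Terminal stock prices: S_u = 132.2, S_d = 74.75
Terminal payoffs (K − S): max(-37.25, 0) = 0, max(20.25, 0) = 20.25
Node 0 (S = 115): V_0 = 1/1.06·[0.8200·0.0000 + 0.1800·20.2500] = 3.4387

$3.44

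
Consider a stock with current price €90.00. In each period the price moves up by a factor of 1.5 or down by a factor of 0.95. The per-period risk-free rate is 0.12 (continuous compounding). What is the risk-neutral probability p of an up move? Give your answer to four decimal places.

p = 0.3227

Risk-neutral probability p = (e^0.12 − 0.95)/(1.5 − 0.95) = 0.1775/0.5500 = 0.3227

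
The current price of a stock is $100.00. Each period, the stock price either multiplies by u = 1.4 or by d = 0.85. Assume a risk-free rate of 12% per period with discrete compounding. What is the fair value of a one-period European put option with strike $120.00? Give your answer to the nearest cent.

Risk-neutral probability p = (1 + 0.12 − 0.85)/(1.4 − 0.85) = 0.2700/0.5500 = 0.4909
Terminal stock prices: S_u = 140, S_d = 85
Terminal payoffs (K − S): max(-20, 0) = 0, max(35, 0) = 35
Node 0 (S = 100): V_0 = 1/1.12·[0.4909·0.0000 + 0.5091·35.0000] = 15.9091

$15.91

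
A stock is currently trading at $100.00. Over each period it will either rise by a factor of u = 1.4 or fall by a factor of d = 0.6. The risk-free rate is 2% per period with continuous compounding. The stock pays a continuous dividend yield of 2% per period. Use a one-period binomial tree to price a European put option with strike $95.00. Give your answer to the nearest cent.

Per-period risk-free factor R = e^0.02 = 1.0202; dividend-adjusted growth = e^(0.02−0.02) = 1.0000.
Risk-neutral probability p = (1.0000 − 0.6)/(1.4 − 0.6) = 0.4000/0.8000 = 0.5000
Terminal stock prices: S_u = 140, S_d = 60
Terminal payoffs (K − S): max(-45, 0) = 0, max(35, 0) = 35
Node 0 (S = 100): V_0 = e^(−0.02)·[0.5000·0.0000 + 0.5000·35.0000] = 17.1535

$17.15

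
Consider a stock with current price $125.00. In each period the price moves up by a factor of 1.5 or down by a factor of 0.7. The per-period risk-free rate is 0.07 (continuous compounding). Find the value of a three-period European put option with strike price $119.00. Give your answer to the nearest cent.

$18.19

Risk-neutral probability p = (e^0.07 − 0.7)/(1.5 − 0.7) = 0.3725/0.8000 = 0.4656
Terminal stock prices: S_uuu = 421.9, S_uud = 196.9, S_udd = 91.87, S_ddd = 42.87
Terminal payoffs (K − S): max(-302.9, 0) = 0, max(-77.88, 0) = 0, max(27.13, 0) = 27.13, max(76.12, 0) = 76.12
Node uu (S = 281.2): V_uu = e^(−0.07)·[0.4656·0.0000 + 0.5344·0.0000] = 0.0000
Node ud (S = 131.2): V_ud = e^(−0.07)·[0.4656·0.0000 + 0.5344·27.1250] = 13.5147
Node dd (S = 61.25): V_dd = e^(−0.07)·[0.4656·27.1250 + 0.5344·76.1250] = 49.7049
Node u (S = 187.5): V_u = e^(−0.07)·[0.4656·0.0000 + 0.5344·13.5147] = 6.7336
Node d (S = 87.5): V_d = e^(−0.07)·[0.4656·13.5147 + 0.5344·49.7049] = 30.6324
Node 0 (S = 125): V_0 = e^(−0.07)·[0.4656·6.7336 + 0.5344·30.6324] = 18.1856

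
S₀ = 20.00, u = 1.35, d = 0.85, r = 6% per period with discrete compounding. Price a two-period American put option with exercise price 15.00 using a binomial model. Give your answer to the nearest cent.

0.16

Risk-neutral probability p = (1 + 0.06 − 0.85)/(1.35 − 0.85) = 0.2100/0.5000 = 0.4200
Terminal stock prices: S_uu = 36.45, S_ud = 22.95, S_dd = 14.45
Terminal payoffs (K − S): max(-21.45, 0) = 0, max(-7.95, 0) = 0, max(0.55, 0) = 0.55
Node u (S = 27): continuation = 1/1.06·[0.4200·0.0000 + 0.5800·0.0000] = 0.0000; exercise value = 0.0000 ≤ continuation, so V_u = 0.0000
Node d (S = 17): continuation = 1/1.06·[0.4200·0.0000 + 0.5800·0.5500] = 0.3009; exercise value = 0.0000 ≤ continuation, so V_d = 0.3009
Node 0 (S = 20): continuation = 1/1.06·[0.4200·0.0000 + 0.5800·0.3009] = 0.1647; exercise value = 0.0000 ≤ continuation, so V_0 = 0.1647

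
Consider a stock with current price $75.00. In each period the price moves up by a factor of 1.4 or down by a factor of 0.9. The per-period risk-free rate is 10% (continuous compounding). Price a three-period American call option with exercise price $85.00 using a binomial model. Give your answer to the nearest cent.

Risk-neutral probability p = (e^0.1 − 0.9)/(1.4 − 0.9) = 0.2052/0.5000 = 0.4103
Terminal stock prices: S_uuu = 205.8, S_uud = 132.3, S_udd = 85.05, S_ddd = 54.68
Terminal payoffs (S − K): max(120.8, 0) = 120.8, max(47.3, 0) = 47.3, max(0.05, 0) = 0.05, max(-30.32, 0) = 0
Node uu (S = 147): continuation = e^(−0.1)·[0.4103·120.8000 + 0.5897·47.3000] = 70.0888; exercise value = 62.0000 ≤ continuation, so V_uu = 70.0888
Node ud (S = 94.5): continuation = e^(−0.1)·[0.4103·47.3000 + 0.5897·0.0500] = 17.5888; exercise value = 9.5000 ≤ continuation, so V_ud = 17.5888
Node dd (S = 60.75): continuation = e^(−0.1)·[0.4103·0.0500 + 0.5897·0.0000] = 0.0186; exercise value = 0.0000 ≤ continuation, so V_dd = 0.0186
Node u (S = 105): continuation = e^(−0.1)·[0.4103·70.0888 + 0.5897·17.5888] = 35.4079; exercise value = 20.0000 ≤ continuation, so V_u = 35.4079
Node d (S = 67.5): continuation = e^(−0.1)·[0.4103·17.5888 + 0.5897·0.0186] = 6.5405; exercise value = 0.0000 ≤ continuation, so V_d = 6.5405
Node 0 (S = 75): continuation = e^(−0.1)·[0.4103·35.4079 + 0.5897·6.5405] = 16.6363; exercise value = 0.0000 ≤ continuation, so V_0 = 16.6363

$16.64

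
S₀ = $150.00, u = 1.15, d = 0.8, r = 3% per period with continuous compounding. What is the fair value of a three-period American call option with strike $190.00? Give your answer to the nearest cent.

Risk-neutral probability p = (e^0.03 − 0.8)/(1.15 − 0.8) = 0.2305/0.3500 = 0.6584
Terminal stock prices: S_uuu = 228.1, S_uud = 158.7, S_udd = 110.4, S_ddd = 76.8
Terminal payoffs (S − K): max(38.13, 0) = 38.13, max(-31.3, 0) = 0, max(-79.6, 0) = 0, max(-113.2, 0) = 0
Node uu (S = 198.4): continuation = e^(−0.03)·[0.6584·38.1312 + 0.3416·0.0000] = 24.3652; exercise value = 8.3750 ≤ continuation, so V_uu = 24.3652
Node ud (S = 138): continuation = e^(−0.03)·[0.6584·0.0000 + 0.3416·0.0000] = 0.0000; exercise value = 0.0000 ≤ continuation, so V_ud = 0.0000
Node dd (S = 96): continuation = e^(−0.03)·[0.6584·0.0000 + 0.3416·0.0000] = 0.0000; exercise value = 0.0000 ≤ continuation, so V_dd = 0.0000
Node u (S = 172.5): continuation = e^(−0.03)·[0.6584·24.3652 + 0.3416·0.0000] = 15.5689; exercise value = 0.0000 ≤ continuation, so V_u = 15.5689
Node d (S = 120): continuation = e^(−0.03)·[0.6584·0.0000 + 0.3416·0.0000] = 0.0000; exercise value = 0.0000 ≤ continuation, so V_d = 0.0000
Node 0 (S = 150): continuation = e^(−0.03)·[0.6584·15.5689 + 0.3416·0.0000] = 9.9482; exercise value = 0.0000 ≤ continuation, so V_0 = 9.9482

$9.95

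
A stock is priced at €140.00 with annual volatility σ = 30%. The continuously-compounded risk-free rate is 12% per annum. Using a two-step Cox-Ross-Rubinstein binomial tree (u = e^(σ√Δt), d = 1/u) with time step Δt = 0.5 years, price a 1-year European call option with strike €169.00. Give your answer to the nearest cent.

CRR parameters: u = e^(σ√Δt) = e^(0.3·√0.5) = 1.2363, d = 1/u = 0.8089
Per-period rate: rΔt = 0.12·0.5 = 0.06, so R = e^0.06 = 1.0618
Risk-neutral probability p = (e^0.06 − 0.8089)/(1.2363 − 0.8089) = 0.2530/0.4275 = 0.5918
Terminal stock prices: S_uu = 214, S_ud = 140, S_dd = 91.6
Terminal payoffs (S − K): max(44.99, 0) = 44.99, max(-29, 0) = 0, max(-77.4, 0) = 0
Node u (S = 173.1): V_u = e^(−0.06)·[0.5918·44.9851 + 0.4082·0.0000] = 25.0730
Node d (S = 113.2): V_d = e^(−0.06)·[0.5918·0.0000 + 0.4082·0.0000] = 0.0000
Node 0 (S = 140): V_0 = e^(−0.06)·[0.5918·25.0730 + 0.4082·0.0000] = 13.9748

€13.97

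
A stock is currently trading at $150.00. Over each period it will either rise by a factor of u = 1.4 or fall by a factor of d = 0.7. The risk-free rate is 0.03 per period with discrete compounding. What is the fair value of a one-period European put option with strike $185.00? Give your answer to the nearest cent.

Risk-neutral probability p = (1 + 0.03 − 0.7)/(1.4 − 0.7) = 0.3300/0.7000 = 0.4714
Terminal stock prices: S_u = 210, S_d = 105
Terminal payoffs (K − S): max(-25, 0) = 0, max(80, 0) = 80
Node 0 (S = 150): V_0 = 1/1.03·[0.4714·0.0000 + 0.5286·80.0000] = 41.0541

$41.05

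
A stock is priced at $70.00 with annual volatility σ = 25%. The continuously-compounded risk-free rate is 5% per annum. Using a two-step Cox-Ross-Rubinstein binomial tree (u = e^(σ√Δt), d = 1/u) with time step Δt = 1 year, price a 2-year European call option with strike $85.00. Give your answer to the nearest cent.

$8.00

CRR parameters: u = e^(σ√Δt) = e^(0.25·√1) = 1.2840, d = 1/u = 0.7788
Per-period rate: rΔt = 0.05·1 = 0.05, so R = e^0.05 = 1.0513
Risk-neutral probability p = (e^0.05 − 0.7788)/(1.2840 − 0.7788) = 0.2725/0.5052 = 0.5393
Terminal stock prices: S_uu = 115.4, S_ud = 70, S_dd = 42.46
Terminal payoffs (S − K): max(30.41, 0) = 30.41, max(-15, 0) = 0, max(-42.54, 0) = 0
Node u (S = 89.88): V_u = e^(−0.05)·[0.5393·30.4105 + 0.4607·0.0000] = 15.6007
Node d (S = 54.52): V_d = e^(−0.05)·[0.5393·0.0000 + 0.4607·0.0000] = 0.0000
Node 0 (S = 70): V_0 = e^(−0.05)·[0.5393·15.6007 + 0.4607·0.0000] = 8.0032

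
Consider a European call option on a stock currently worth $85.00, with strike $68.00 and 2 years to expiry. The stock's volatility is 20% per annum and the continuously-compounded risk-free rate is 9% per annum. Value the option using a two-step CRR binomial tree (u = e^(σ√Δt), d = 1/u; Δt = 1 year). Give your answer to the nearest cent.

CRR parameters: u = e^(σ√Δt) = e^(0.2·√1) = 1.2214, d = 1/u = 0.8187
Per-period rate: rΔt = 0.09·1 = 0.09, so R = e^0.09 = 1.0942
Risk-neutral probability p = (e^0.09 − 0.8187)/(1.2214 − 0.8187) = 0.2754/0.4027 = 0.6840
Terminal stock prices: S_uu = 126.8, S_ud = 85, S_dd = 56.98
Terminal payoffs (S − K): max(58.81, 0) = 58.81, max(17, 0) = 17, max(-11.02, 0) = 0
Node u (S = 103.8): V_u = e^(−0.09)·[0.6840·58.8051 + 0.3160·17.0000] = 41.6719
Node d (S = 69.59): V_d = e^(−0.09)·[0.6840·17.0000 + 0.3160·0.0000] = 10.6278
Node 0 (S = 85): V_0 = e^(−0.09)·[0.6840·41.6719 + 0.3160·10.6278] = 29.1208

$29.12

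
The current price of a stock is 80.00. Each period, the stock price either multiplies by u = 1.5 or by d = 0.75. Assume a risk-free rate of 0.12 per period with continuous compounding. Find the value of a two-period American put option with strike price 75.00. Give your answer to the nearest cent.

6.61

Risk-neutral probability p = (e^0.12 − 0.75)/(1.5 − 0.75) = 0.3775/0.7500 = 0.5033
Terminal stock prices: S_uu = 180, S_ud = 90, S_dd = 45
Terminal payoffs (K − S): max(-105, 0) = 0, max(-15, 0) = 0, max(30, 0) = 30
Node u (S = 120): continuation = e^(−0.12)·[0.5033·0.0000 + 0.4967·0.0000] = 0.0000; exercise value = 0.0000 ≤ continuation, so V_u = 0.0000
Node d (S = 60): continuation = e^(−0.12)·[0.5033·0.0000 + 0.4967·30.0000] = 13.2152; exercise value = 15.0000 > continuation, so V_d = 15.0000 (exercise)
Node 0 (S = 80): continuation = e^(−0.12)·[0.5033·0.0000 + 0.4967·15.0000] = 6.6076; exercise value = 0.0000 ≤ continuation, so V_0 = 6.6076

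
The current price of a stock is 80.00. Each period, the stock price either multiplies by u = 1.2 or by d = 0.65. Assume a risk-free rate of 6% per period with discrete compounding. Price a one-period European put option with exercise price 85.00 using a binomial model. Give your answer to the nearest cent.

Risk-neutral probability p = (1 + 0.06 − 0.65)/(1.2 − 0.65) = 0.4100/0.5500 = 0.7455
Terminal stock prices: S_u = 96, S_d = 52
Terminal payoffs (K − S): max(-11, 0) = 0, max(33, 0) = 33
Node 0 (S = 80): V_0 = 1/1.06·[0.7455·0.0000 + 0.2545·33.0000] = 7.9245

7.92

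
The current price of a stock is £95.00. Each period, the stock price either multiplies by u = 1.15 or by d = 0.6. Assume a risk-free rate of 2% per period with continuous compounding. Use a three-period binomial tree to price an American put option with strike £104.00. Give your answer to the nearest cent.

Risk-neutral probability p = (e^0.02 − 0.6)/(1.15 − 0.6) = 0.4202/0.5500 = 0.7640
Terminal stock prices: S_uuu = 144.5, S_uud = 75.38, S_udd = 39.33, S_ddd = 20.52
Terminal payoffs (K − S): max(-40.48, 0) = 0, max(28.62, 0) = 28.62, max(64.67, 0) = 64.67, max(83.48, 0) = 83.48
Node uu (S = 125.6): continuation = e^(−0.02)·[0.7640·0.0000 + 0.2360·28.6175] = 6.6199; exercise value = 0.0000 ≤ continuation, so V_uu = 6.6199
Node ud (S = 65.55): continuation = e^(−0.02)·[0.7640·28.6175 + 0.2360·64.6700] = 36.3907; exercise value = 38.4500 > continuation, so V_ud = 38.4500 (exercise)
Node dd (S = 34.2): continuation = e^(−0.02)·[0.7640·64.6700 + 0.2360·83.4800] = 67.7407; exercise value = 69.8000 > continuation, so V_dd = 69.8000 (exercise)
Node u (S = 109.2): continuation = e^(−0.02)·[0.7640·6.6199 + 0.2360·38.4500] = 13.8519; exercise value = 0.0000 ≤ continuation, so V_u = 13.8519
Node d (S = 57): continuation = e^(−0.02)·[0.7640·38.4500 + 0.2360·69.8000] = 44.9407; exercise value = 47.0000 > continuation, so V_d = 47.0000 (exercise)
Node 0 (S = 95): continuation = e^(−0.02)·[0.7640·13.8519 + 0.2360·47.0000] = 21.2456; exercise value = 9.0000 ≤ continuation, so V_0 = 21.2456

£21.25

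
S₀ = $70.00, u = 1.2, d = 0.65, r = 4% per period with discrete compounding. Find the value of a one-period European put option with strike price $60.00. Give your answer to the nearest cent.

Risk-neutral probability p = (1 + 0.04 − 0.65)/(1.2 − 0.65) = 0.3900/0.5500 = 0.7091
Terminal stock prices: S_u = 84, S_d = 45.5
Terminal payoffs (K − S): max(-24, 0) = 0, max(14.5, 0) = 14.5
Node 0 (S = 70): V_0 = 1/1.04·[0.7091·0.0000 + 0.2909·14.5000] = 4.0559

$4.06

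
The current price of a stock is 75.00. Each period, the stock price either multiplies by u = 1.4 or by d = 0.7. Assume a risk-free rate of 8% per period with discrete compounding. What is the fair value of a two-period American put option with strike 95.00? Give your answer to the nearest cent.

Risk-neutral probability p = (1 + 0.08 − 0.7)/(1.4 − 0.7) = 0.3800/0.7000 = 0.5429
Terminal stock prices: S_uu = 147, S_ud = 73.5, S_dd = 36.75
Terminal payoffs (K − S): max(-52, 0) = 0, max(21.5, 0) = 21.5, max(58.25, 0) = 58.25
Node u (S = 105): continuation = 1/1.08·[0.5429·0.0000 + 0.4571·21.5000] = 9.1005; exercise value = 0.0000 ≤ continuation, so V_u = 9.1005
Node d (S = 52.5): continuation = 1/1.08·[0.5429·21.5000 + 0.4571·58.2500] = 35.4630; exercise value = 42.5000 > continuation, so V_d = 42.5000 (exercise)
Node 0 (S = 75): continuation = 1/1.08·[0.5429·9.1005 + 0.4571·42.5000] = 22.5638; exercise value = 20.0000 ≤ continuation, so V_0 = 22.5638

22.56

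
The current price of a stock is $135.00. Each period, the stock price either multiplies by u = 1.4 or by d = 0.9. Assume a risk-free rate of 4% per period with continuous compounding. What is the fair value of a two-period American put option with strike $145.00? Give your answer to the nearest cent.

$16.98

Risk-neutral probability p = (e^0.04 − 0.9)/(1.4 − 0.9) = 0.1408/0.5000 = 0.2816
Terminal stock prices: S_uu = 264.6, S_ud = 170.1, S_dd = 109.4
Terminal payoffs (K − S): max(-119.6, 0) = 0, max(-25.1, 0) = 0, max(35.65, 0) = 35.65
Node u (S = 189): continuation = e^(−0.04)·[0.2816·0.0000 + 0.7184·0.0000] = 0.0000; exercise value = 0.0000 ≤ continuation, so V_u = 0.0000
Node d (S = 121.5): continuation = e^(−0.04)·[0.2816·0.0000 + 0.7184·35.6500] = 24.6060; exercise value = 23.5000 ≤ continuation, so V_d = 24.6060
Node 0 (S = 135): continuation = e^(−0.04)·[0.2816·0.0000 + 0.7184·24.6060] = 16.9833; exercise value = 10.0000 ≤ continuation, so V_0 = 16.9833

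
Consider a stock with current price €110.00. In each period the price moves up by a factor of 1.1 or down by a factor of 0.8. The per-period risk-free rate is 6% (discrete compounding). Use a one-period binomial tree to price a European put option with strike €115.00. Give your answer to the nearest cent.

€3.40

Risk-neutral probability p = (1 + 0.06 − 0.8)/(1.1 − 0.8) = 0.2600/0.3000 = 0.8667
Terminal stock prices: S_u = 121, S_d = 88
Terminal payoffs (K − S): max(-6, 0) = 0, max(27, 0) = 27
Node 0 (S = 110): V_0 = 1/1.06·[0.8667·0.0000 + 0.1333·27.0000] = 3.3962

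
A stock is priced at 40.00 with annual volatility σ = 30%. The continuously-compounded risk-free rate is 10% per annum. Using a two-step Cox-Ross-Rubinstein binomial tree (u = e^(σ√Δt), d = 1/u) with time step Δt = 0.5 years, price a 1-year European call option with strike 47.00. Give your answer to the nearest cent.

CRR parameters: u = e^(σ√Δt) = e^(0.3·√0.5) = 1.2363, d = 1/u = 0.8089
Per-period rate: rΔt = 0.1·0.5 = 0.05, so R = e^0.05 = 1.0513
Risk-neutral probability p = (e^0.05 − 0.8089)/(1.2363 − 0.8089) = 0.2424/0.4275 = 0.5671
Terminal stock prices: S_uu = 61.14, S_ud = 40, S_dd = 26.17
Terminal payoffs (S − K): max(14.14, 0) = 14.14, max(-7, 0) = 0, max(-20.83, 0) = 0
Node u (S = 49.45): V_u = e^(−0.05)·[0.5671·14.1386 + 0.4329·0.0000] = 7.6271
Node d (S = 32.35): V_d = e^(−0.05)·[0.5671·0.0000 + 0.4329·0.0000] = 0.0000
Node 0 (S = 40): V_0 = e^(−0.05)·[0.5671·7.6271 + 0.4329·0.0000] = 4.1145

4.11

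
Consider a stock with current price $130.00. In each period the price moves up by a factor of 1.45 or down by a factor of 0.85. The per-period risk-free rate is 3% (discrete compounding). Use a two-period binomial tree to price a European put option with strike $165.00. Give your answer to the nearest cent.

Risk-neutral probability p = (1 + 0.03 − 0.85)/(1.45 − 0.85) = 0.1800/0.6000 = 0.3000
Terminal stock prices: S_uu = 273.3, S_ud = 160.2, S_dd = 93.92
Terminal payoffs (K − S): max(-108.3, 0) = 0, max(4.775, 0) = 4.775, max(71.08, 0) = 71.08
Node u (S = 188.5): V_u = 1/1.03·[0.3000·0.0000 + 0.7000·4.7750] = 3.2451
Node d (S = 110.5): V_d = 1/1.03·[0.3000·4.7750 + 0.7000·71.0750] = 49.6942
Node 0 (S = 130): V_0 = 1/1.03·[0.3000·3.2451 + 0.7000·49.6942] = 34.7179

$34.72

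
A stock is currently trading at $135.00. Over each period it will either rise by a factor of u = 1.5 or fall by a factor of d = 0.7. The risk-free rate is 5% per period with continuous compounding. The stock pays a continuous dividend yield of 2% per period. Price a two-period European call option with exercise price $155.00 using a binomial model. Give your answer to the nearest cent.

Per-period risk-free factor R = e^0.05 = 1.0513; dividend-adjusted growth = e^(0.05−0.02) = 1.0305.
Risk-neutral probability p = (1.0305 − 0.7)/(1.5 − 0.7) = 0.3305/0.8000 = 0.4131
Terminal stock prices: S_uu = 303.8, S_ud = 141.8, S_dd = 66.15
Terminal payoffs (S − K): max(148.8, 0) = 148.8, max(-13.25, 0) = 0, max(-88.85, 0) = 0
Node u (S = 202.5): V_u = e^(−0.05)·[0.4131·148.7500 + 0.5869·0.0000] = 58.4472
Node d (S = 94.5): V_d = e^(−0.05)·[0.4131·0.0000 + 0.5869·0.0000] = 0.0000
Node 0 (S = 135): V_0 = e^(−0.05)·[0.4131·58.4472 + 0.5869·0.0000] = 22.9652

$22.97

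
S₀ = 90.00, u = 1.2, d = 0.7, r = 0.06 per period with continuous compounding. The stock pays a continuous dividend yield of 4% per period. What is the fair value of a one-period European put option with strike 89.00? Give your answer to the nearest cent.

Per-period risk-free factor R = e^0.06 = 1.0618; dividend-adjusted growth = e^(0.06−0.04) = 1.0202.
Risk-neutral probability p = (1.0202 − 0.7)/(1.2 − 0.7) = 0.3202/0.5000 = 0.6404
Terminal stock prices: S_u = 108, S_d = 63
Terminal payoffs (K − S): max(-19, 0) = 0, max(26, 0) = 26
Node 0 (S = 90): V_0 = e^(−0.06)·[0.6404·0.0000 + 0.3596·26.0000] = 8.8051

8.81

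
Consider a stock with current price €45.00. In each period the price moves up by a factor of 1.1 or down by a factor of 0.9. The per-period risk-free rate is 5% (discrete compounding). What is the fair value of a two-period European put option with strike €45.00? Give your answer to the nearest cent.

Risk-neutral probability p = (1 + 0.05 − 0.9)/(1.1 − 0.9) = 0.1500/0.2000 = 0.7500
Terminal stock prices: S_uu = 54.45, S_ud = 44.55, S_dd = 36.45
Terminal payoffs (K − S): max(-9.45, 0) = 0, max(0.45, 0) = 0.45, max(8.55, 0) = 8.55
Node u (S = 49.5): V_u = 1/1.05·[0.7500·0.0000 + 0.2500·0.4500] = 0.1071
Node d (S = 40.5): V_d = 1/1.05·[0.7500·0.4500 + 0.2500·8.5500] = 2.3571
Node 0 (S = 45): V_0 = 1/1.05·[0.7500·0.1071 + 0.2500·2.3571] = 0.6378

€0.64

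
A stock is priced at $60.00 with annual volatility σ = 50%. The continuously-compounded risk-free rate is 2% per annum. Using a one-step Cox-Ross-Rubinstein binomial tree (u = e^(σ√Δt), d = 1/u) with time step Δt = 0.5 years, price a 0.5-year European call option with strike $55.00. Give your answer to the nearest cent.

$12.85

CRR parameters: u = e^(σ√Δt) = e^(0.5·√0.5) = 1.4241, d = 1/u = 0.7022
Per-period rate: rΔt = 0.02·0.5 = 0.01, so R = e^0.01 = 1.0101
Risk-neutral probability p = (e^0.01 − 0.7022)/(1.4241 − 0.7022) = 0.3079/0.7219 = 0.4264
Terminal stock prices: S_u = 85.45, S_d = 42.13
Terminal payoffs (S − K): max(30.45, 0) = 30.45, max(-12.87, 0) = 0
Node 0 (S = 60): V_0 = e^(−0.01)·[0.4264·30.4471 + 0.5736·0.0000] = 12.8548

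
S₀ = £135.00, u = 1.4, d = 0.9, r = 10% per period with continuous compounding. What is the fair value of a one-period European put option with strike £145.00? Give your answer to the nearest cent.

£12.54

Risk-neutral probability p = (e^0.1 − 0.9)/(1.4 − 0.9) = 0.2052/0.5000 = 0.4103
Terminal stock prices: S_u = 189, S_d = 121.5
Terminal payoffs (K − S): max(-44, 0) = 0, max(23.5, 0) = 23.5
Node 0 (S = 135): V_0 = e^(−0.1)·[0.4103·0.0000 + 0.5897·23.5000] = 12.5383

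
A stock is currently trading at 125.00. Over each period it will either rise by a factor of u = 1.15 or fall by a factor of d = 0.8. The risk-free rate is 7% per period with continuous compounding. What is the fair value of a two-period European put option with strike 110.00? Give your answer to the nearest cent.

1.28

Risk-neutral probability p = (e^0.07 − 0.8)/(1.15 − 0.8) = 0.2725/0.3500 = 0.7786
Terminal stock prices: S_uu = 165.3, S_ud = 115, S_dd = 80
Terminal payoffs (K − S): max(-55.31, 0) = 0, max(-5, 0) = 0, max(30, 0) = 30
Node u (S = 143.8): V_u = e^(−0.07)·[0.7786·0.0000 + 0.2214·0.0000] = 0.0000
Node d (S = 100): V_d = e^(−0.07)·[0.7786·0.0000 + 0.2214·30.0000] = 6.1931
Node 0 (S = 125): V_0 = e^(−0.07)·[0.7786·0.0000 + 0.2214·6.1931] = 1.2785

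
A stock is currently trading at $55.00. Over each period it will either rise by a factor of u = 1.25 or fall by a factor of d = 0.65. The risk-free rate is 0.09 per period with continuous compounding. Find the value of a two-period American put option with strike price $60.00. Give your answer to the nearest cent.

$8.21

Risk-neutral probability p = (e^0.09 − 0.65)/(1.25 − 0.65) = 0.4442/0.6000 = 0.7403
Terminal stock prices: S_uu = 85.94, S_ud = 44.69, S_dd = 23.24
Terminal payoffs (K − S): max(-25.94, 0) = 0, max(15.31, 0) = 15.31, max(36.76, 0) = 36.76
Node u (S = 68.75): continuation = e^(−0.09)·[0.7403·0.0000 + 0.2597·15.3125] = 3.6345; exercise value = 0.0000 ≤ continuation, so V_u = 3.6345
Node d (S = 35.75): continuation = e^(−0.09)·[0.7403·15.3125 + 0.2597·36.7625] = 19.0859; exercise value = 24.2500 > continuation, so V_d = 24.2500 (exercise)
Node 0 (S = 55): continuation = e^(−0.09)·[0.7403·3.6345 + 0.2597·24.2500] = 8.2149; exercise value = 5.0000 ≤ continuation, so V_0 = 8.2149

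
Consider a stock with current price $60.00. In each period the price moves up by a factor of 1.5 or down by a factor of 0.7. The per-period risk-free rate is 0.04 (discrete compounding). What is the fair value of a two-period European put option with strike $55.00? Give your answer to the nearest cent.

Risk-neutral probability p = (1 + 0.04 − 0.7)/(1.5 − 0.7) = 0.3400/0.8000 = 0.4250
Terminal stock prices: S_uu = 135, S_ud = 63, S_dd = 29.4
Terminal payoffs (K − S): max(-80, 0) = 0, max(-8, 0) = 0, max(25.6, 0) = 25.6
Node u (S = 90): V_u = 1/1.04·[0.4250·0.0000 + 0.5750·0.0000] = 0.0000
Node d (S = 42): V_d = 1/1.04·[0.4250·0.0000 + 0.5750·25.6000] = 14.1538
Node 0 (S = 60): V_0 = 1/1.04·[0.4250·0.0000 + 0.5750·14.1538] = 7.8254

$7.83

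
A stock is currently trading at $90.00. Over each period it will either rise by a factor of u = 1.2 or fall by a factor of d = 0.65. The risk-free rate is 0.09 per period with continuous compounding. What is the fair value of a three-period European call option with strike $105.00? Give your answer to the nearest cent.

Risk-neutral probability p = (e^0.09 − 0.65)/(1.2 − 0.65) = 0.4442/0.5500 = 0.8076
Terminal stock prices: S_uuu = 155.5, S_uud = 84.24, S_udd = 45.63, S_ddd = 24.72
Terminal payoffs (S − K): max(50.52, 0) = 50.52, max(-20.76, 0) = 0, max(-59.37, 0) = 0, max(-80.28, 0) = 0
Node uu (S = 129.6): V_uu = e^(−0.09)·[0.8076·50.5200 + 0.1924·0.0000] = 37.2879
Node ud (S = 70.2): V_ud = e^(−0.09)·[0.8076·0.0000 + 0.1924·0.0000] = 0.0000
Node dd (S = 38.03): V_dd = e^(−0.09)·[0.8076·0.0000 + 0.1924·0.0000] = 0.0000
Node u (S = 108): V_u = e^(−0.09)·[0.8076·37.2879 + 0.1924·0.0000] = 27.5215
Node d (S = 58.5): V_d = e^(−0.09)·[0.8076·0.0000 + 0.1924·0.0000] = 0.0000
Node 0 (S = 90): V_0 = e^(−0.09)·[0.8076·27.5215 + 0.1924·0.0000] = 20.3131

$20.31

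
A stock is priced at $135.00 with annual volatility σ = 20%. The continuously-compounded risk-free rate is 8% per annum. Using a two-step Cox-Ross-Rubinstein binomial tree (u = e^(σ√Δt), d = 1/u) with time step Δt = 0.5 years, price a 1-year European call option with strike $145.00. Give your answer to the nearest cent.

CRR parameters: u = e^(σ√Δt) = e^(0.2·√0.5) = 1.1519, d = 1/u = 0.8681
Per-period rate: rΔt = 0.08·0.5 = 0.04, so R = e^0.04 = 1.0408
Risk-neutral probability p = (e^0.04 − 0.8681)/(1.1519 − 0.8681) = 0.1727/0.2838 = 0.6085
Terminal stock prices: S_uu = 179.1, S_ud = 135, S_dd = 101.7
Terminal payoffs (S − K): max(34.13, 0) = 34.13, max(-10, 0) = 0, max(-43.26, 0) = 0
Node u (S = 155.5): V_u = e^(−0.04)·[0.6085·34.1310 + 0.3915·0.0000] = 19.9547
Node d (S = 117.2): V_d = e^(−0.04)·[0.6085·0.0000 + 0.3915·0.0000] = 0.0000
Node 0 (S = 135): V_0 = e^(−0.04)·[0.6085·19.9547 + 0.3915·0.0000] = 11.6666

$11.67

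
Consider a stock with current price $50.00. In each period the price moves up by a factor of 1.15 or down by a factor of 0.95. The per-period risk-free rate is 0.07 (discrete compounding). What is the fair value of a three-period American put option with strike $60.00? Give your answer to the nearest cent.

$10.00

Risk-neutral probability p = (1 + 0.07 − 0.95)/(1.15 − 0.95) = 0.1200/0.2000 = 0.6000
Terminal stock prices: S_uuu = 76.04, S_uud = 62.82, S_udd = 51.89, S_ddd = 42.87
Terminal payoffs (K − S): max(-16.04, 0) = 0, max(-2.819, 0) = 0, max(8.106, 0) = 8.106, max(17.13, 0) = 17.13
Node uu (S = 66.12): continuation = 1/1.07·[0.6000·0.0000 + 0.4000·0.0000] = 0.0000; exercise value = 0.0000 ≤ continuation, so V_uu = 0.0000
Node ud (S = 54.62): continuation = 1/1.07·[0.6000·0.0000 + 0.4000·8.1063] = 3.0304; exercise value = 5.3750 > continuation, so V_ud = 5.3750 (exercise)
Node dd (S = 45.12): continuation = 1/1.07·[0.6000·8.1063 + 0.4000·17.1313] = 10.9498; exercise value = 14.8750 > continuation, so V_dd = 14.8750 (exercise)
Node u (S = 57.5): continuation = 1/1.07·[0.6000·0.0000 + 0.4000·5.3750] = 2.0093; exercise value = 2.5000 > continuation, so V_u = 2.5000 (exercise)
Node d (S = 47.5): continuation = 1/1.07·[0.6000·5.3750 + 0.4000·14.8750] = 8.5748; exercise value = 12.5000 > continuation, so V_d = 12.5000 (exercise)
Node 0 (S = 50): continuation = 1/1.07·[0.6000·2.5000 + 0.4000·12.5000] = 6.0748; exercise value = 10.0000 > continuation, so V_0 = 10.0000 (exercise)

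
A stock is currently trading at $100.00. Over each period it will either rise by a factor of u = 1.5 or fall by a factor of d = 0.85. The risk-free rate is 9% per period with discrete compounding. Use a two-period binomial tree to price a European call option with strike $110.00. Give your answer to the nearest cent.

Risk-neutral probability p = (1 + 0.09 − 0.85)/(1.5 − 0.85) = 0.2400/0.6500 = 0.3692
Terminal stock prices: S_uu = 225, S_ud = 127.5, S_dd = 72.25
Terminal payoffs (S − K): max(115, 0) = 115, max(17.5, 0) = 17.5, max(-37.75, 0) = 0
Node u (S = 150): V_u = 1/1.09·[0.3692·115.0000 + 0.6308·17.5000] = 49.0826
Node d (S = 85): V_d = 1/1.09·[0.3692·17.5000 + 0.6308·0.0000] = 5.9280
Node 0 (S = 100): V_0 = 1/1.09·[0.3692·49.0826 + 0.6308·5.9280] = 20.0569

$20.06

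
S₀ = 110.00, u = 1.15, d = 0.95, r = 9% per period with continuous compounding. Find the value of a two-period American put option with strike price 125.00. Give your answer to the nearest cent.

15.00

Risk-neutral probability p = (e^0.09 − 0.95)/(1.15 − 0.95) = 0.1442/0.2000 = 0.7209
Terminal stock prices: S_uu = 145.5, S_ud = 120.2, S_dd = 99.27
Terminal payoffs (K − S): max(-20.47, 0) = 0, max(4.825, 0) = 4.825, max(25.73, 0) = 25.73
Node u (S = 126.5): continuation = e^(−0.09)·[0.7209·0.0000 + 0.2791·4.8250] = 1.2309; exercise value = 0.0000 ≤ continuation, so V_u = 1.2309
Node d (S = 104.5): continuation = e^(−0.09)·[0.7209·4.8250 + 0.2791·25.7250] = 9.7414; exercise value = 20.5000 > continuation, so V_d = 20.5000 (exercise)
Node 0 (S = 110): continuation = e^(−0.09)·[0.7209·1.2309 + 0.2791·20.5000] = 6.0406; exercise value = 15.0000 > continuation, so V_0 = 15.0000 (exercise)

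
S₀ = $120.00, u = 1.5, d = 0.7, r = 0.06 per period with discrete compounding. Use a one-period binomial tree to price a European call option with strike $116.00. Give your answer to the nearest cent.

$27.17

Risk-neutral probability p = (1 + 0.06 − 0.7)/(1.5 − 0.7) = 0.3600/0.8000 = 0.4500
Terminal stock prices: S_u = 180, S_d = 84
Terminal payoffs (S − K): max(64, 0) = 64, max(-32, 0) = 0
Node 0 (S = 120): V_0 = 1/1.06·[0.4500·64.0000 + 0.5500·0.0000] = 27.1698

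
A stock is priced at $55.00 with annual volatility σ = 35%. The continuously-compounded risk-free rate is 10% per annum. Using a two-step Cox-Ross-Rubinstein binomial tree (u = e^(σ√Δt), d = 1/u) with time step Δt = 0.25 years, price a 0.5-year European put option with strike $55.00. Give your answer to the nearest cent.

CRR parameters: u = e^(σ√Δt) = e^(0.35·√0.25) = 1.1912, d = 1/u = 0.8395
Per-period rate: rΔt = 0.1·0.25 = 0.025, so R = e^0.025 = 1.0253
Risk-neutral probability p = (e^0.025 − 0.8395)/(1.1912 − 0.8395) = 0.1859/0.3518 = 0.5283
Terminal stock prices: S_uu = 78.05, S_ud = 55, S_dd = 38.76
Terminal payoffs (K − S): max(-23.05, 0) = 0, max(0, 0) = 0, max(16.24, 0) = 16.24
Node u (S = 65.52): V_u = e^(−0.025)·[0.5283·0.0000 + 0.4717·0.0000] = 0.0000
Node d (S = 46.17): V_d = e^(−0.025)·[0.5283·0.0000 + 0.4717·16.2422] = 7.4719
Node 0 (S = 55): V_0 = e^(−0.025)·[0.5283·0.0000 + 0.4717·7.4719] = 3.4373

$3.44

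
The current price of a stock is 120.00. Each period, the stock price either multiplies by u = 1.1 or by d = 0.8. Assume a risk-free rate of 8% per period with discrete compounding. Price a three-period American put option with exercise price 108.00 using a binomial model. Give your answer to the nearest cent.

0.87

Risk-neutral probability p = (1 + 0.08 − 0.8)/(1.1 − 0.8) = 0.2800/0.3000 = 0.9333
Terminal stock prices: S_uuu = 159.7, S_uud = 116.2, S_udd = 84.48, S_ddd = 61.44
Terminal payoffs (K − S): max(-51.72, 0) = 0, max(-8.16, 0) = 0, max(23.52, 0) = 23.52, max(46.56, 0) = 46.56
Node uu (S = 145.2): continuation = 1/1.08·[0.9333·0.0000 + 0.0667·0.0000] = 0.0000; exercise value = 0.0000 ≤ continuation, so V_uu = 0.0000
Node ud (S = 105.6): continuation = 1/1.08·[0.9333·0.0000 + 0.0667·23.5200] = 1.4519; exercise value = 2.4000 > continuation, so V_ud = 2.4000 (exercise)
Node dd (S = 76.8): continuation = 1/1.08·[0.9333·23.5200 + 0.0667·46.5600] = 23.2000; exercise value = 31.2000 > continuation, so V_dd = 31.2000 (exercise)
Node u (S = 132): continuation = 1/1.08·[0.9333·0.0000 + 0.0667·2.4000] = 0.1481; exercise value = 0.0000 ≤ continuation, so V_u = 0.1481
Node d (S = 96): continuation = 1/1.08·[0.9333·2.4000 + 0.0667·31.2000] = 4.0000; exercise value = 12.0000 > continuation, so V_d = 12.0000 (exercise)
Node 0 (S = 120): continuation = 1/1.08·[0.9333·0.1481 + 0.0667·12.0000] = 0.8688; exercise value = 0.0000 ≤ continuation, so V_0 = 0.8688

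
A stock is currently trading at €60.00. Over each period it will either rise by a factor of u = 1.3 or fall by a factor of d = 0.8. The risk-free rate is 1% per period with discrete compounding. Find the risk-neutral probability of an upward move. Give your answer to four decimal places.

Risk-neutral probability p = (1 + 0.01 − 0.8)/(1.3 − 0.8) = 0.2100/0.5000 = 0.4200

p = 0.4200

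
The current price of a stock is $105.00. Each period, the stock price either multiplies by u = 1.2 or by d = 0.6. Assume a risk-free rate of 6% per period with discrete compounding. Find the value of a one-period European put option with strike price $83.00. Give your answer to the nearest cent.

$4.40

Risk-neutral probability p = (1 + 0.06 − 0.6)/(1.2 − 0.6) = 0.4600/0.6000 = 0.7667
Terminal stock prices: S_u = 126, S_d = 63
Terminal payoffs (K − S): max(-43, 0) = 0, max(20, 0) = 20
Node 0 (S = 105): V_0 = 1/1.06·[0.7667·0.0000 + 0.2333·20.0000] = 4.4025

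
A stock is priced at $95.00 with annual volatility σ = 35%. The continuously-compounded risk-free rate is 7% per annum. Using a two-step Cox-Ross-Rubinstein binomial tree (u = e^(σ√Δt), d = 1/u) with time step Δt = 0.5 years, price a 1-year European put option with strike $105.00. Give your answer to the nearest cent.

CRR parameters: u = e^(σ√Δt) = e^(0.35·√0.5) = 1.2808, d = 1/u = 0.7808
Per-period rate: rΔt = 0.07·0.5 = 0.035, so R = e^0.035 = 1.0356
Risk-neutral probability p = (e^0.035 − 0.7808)/(1.2808 − 0.7808) = 0.2549/0.5000 = 0.5097
Terminal stock prices: S_uu = 155.8, S_ud = 95, S_dd = 57.91
Terminal payoffs (K − S): max(-50.84, 0) = 0, max(10, 0) = 10, max(47.09, 0) = 47.09
Node u (S = 121.7): V_u = e^(−0.035)·[0.5097·0.0000 + 0.4903·10.0000] = 4.7346
Node d (S = 74.17): V_d = e^(−0.035)·[0.5097·10.0000 + 0.4903·47.0893] = 27.2164
Node 0 (S = 95): V_0 = e^(−0.035)·[0.5097·4.7346 + 0.4903·27.2164] = 15.2160

$15.22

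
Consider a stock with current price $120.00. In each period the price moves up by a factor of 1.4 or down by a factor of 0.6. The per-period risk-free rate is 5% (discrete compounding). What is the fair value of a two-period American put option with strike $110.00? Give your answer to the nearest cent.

$17.89

Risk-neutral probability p = (1 + 0.05 − 0.6)/(1.4 − 0.6) = 0.4500/0.8000 = 0.5625
Terminal stock prices: S_uu = 235.2, S_ud = 100.8, S_dd = 43.2
Terminal payoffs (K − S): max(-125.2, 0) = 0, max(9.2, 0) = 9.2, max(66.8, 0) = 66.8
Node u (S = 168): continuation = 1/1.05·[0.5625·0.0000 + 0.4375·9.2000] = 3.8333; exercise value = 0.0000 ≤ continuation, so V_u = 3.8333
Node d (S = 72): continuation = 1/1.05·[0.5625·9.2000 + 0.4375·66.8000] = 32.7619; exercise value = 38.0000 > continuation, so V_d = 38.0000 (exercise)
Node 0 (S = 120): continuation = 1/1.05·[0.5625·3.8333 + 0.4375·38.0000] = 17.8869; exercise value = 0.0000 ≤ continuation, so V_0 = 17.8869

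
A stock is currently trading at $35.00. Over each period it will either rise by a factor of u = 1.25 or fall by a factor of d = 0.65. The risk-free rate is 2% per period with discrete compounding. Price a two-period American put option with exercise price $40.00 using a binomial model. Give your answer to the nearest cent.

Risk-neutral probability p = (1 + 0.02 − 0.65)/(1.25 − 0.65) = 0.3700/0.6000 = 0.6167
Terminal stock prices: S_uu = 54.69, S_ud = 28.44, S_dd = 14.79
Terminal payoffs (K − S): max(-14.69, 0) = 0, max(11.56, 0) = 11.56, max(25.21, 0) = 25.21
Node u (S = 43.75): continuation = 1/1.02·[0.6167·0.0000 + 0.3833·11.5625] = 4.3454; exercise value = 0.0000 ≤ continuation, so V_u = 4.3454
Node d (S = 22.75): continuation = 1/1.02·[0.6167·11.5625 + 0.3833·25.2125] = 16.4657; exercise value = 17.2500 > continuation, so V_d = 17.2500 (exercise)
Node 0 (S = 35): continuation = 1/1.02·[0.6167·4.3454 + 0.3833·17.2500] = 9.1100; exercise value = 5.0000 ≤ continuation, so V_0 = 9.1100

$9.11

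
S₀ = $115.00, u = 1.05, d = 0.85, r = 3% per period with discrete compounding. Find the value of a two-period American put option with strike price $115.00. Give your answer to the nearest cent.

$2.72

Risk-neutral probability p = (1 + 0.03 − 0.85)/(1.05 − 0.85) = 0.1800/0.2000 = 0.9000
Terminal stock prices: S_uu = 126.8, S_ud = 102.6, S_dd = 83.09
Terminal payoffs (K − S): max(-11.79, 0) = 0, max(12.36, 0) = 12.36, max(31.91, 0) = 31.91
Node u (S = 120.8): continuation = 1/1.03·[0.9000·0.0000 + 0.1000·12.3625] = 1.2002; exercise value = 0.0000 ≤ continuation, so V_u = 1.2002
Node d (S = 97.75): continuation = 1/1.03·[0.9000·12.3625 + 0.1000·31.9125] = 13.9005; exercise value = 17.2500 > continuation, so V_d = 17.2500 (exercise)
Node 0 (S = 115): continuation = 1/1.03·[0.9000·1.2002 + 0.1000·17.2500] = 2.7235; exercise value = 0.0000 ≤ continuation, so V_0 = 2.7235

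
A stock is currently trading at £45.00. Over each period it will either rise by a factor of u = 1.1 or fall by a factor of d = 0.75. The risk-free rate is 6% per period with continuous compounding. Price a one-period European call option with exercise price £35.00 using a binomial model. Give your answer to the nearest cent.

Risk-neutral probability p = (e^0.06 − 0.75)/(1.1 − 0.75) = 0.3118/0.3500 = 0.8910
Terminal stock prices: S_u = 49.5, S_d = 33.75
Terminal payoffs (S − K): max(14.5, 0) = 14.5, max(-1.25, 0) = 0
Node 0 (S = 45): V_0 = e^(−0.06)·[0.8910·14.5000 + 0.1090·0.0000] = 12.1666

£12.17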